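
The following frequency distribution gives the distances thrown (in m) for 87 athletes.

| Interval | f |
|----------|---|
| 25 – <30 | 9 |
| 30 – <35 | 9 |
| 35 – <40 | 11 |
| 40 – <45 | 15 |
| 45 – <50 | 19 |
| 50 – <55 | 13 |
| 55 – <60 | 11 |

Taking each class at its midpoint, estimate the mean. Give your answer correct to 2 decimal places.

Midpoints: 27.5, 32.5, 37.5, 42.5, 47.5, 52.5, 57.5
Σfm = 9×27.5 + 9×32.5 + 11×37.5 + 15×42.5 + 19×47.5 + 13×52.5 + 11×57.5 = 3807.5
n = Σf = 87
Mean = 3807.5 / 87 = 43.7644

43.76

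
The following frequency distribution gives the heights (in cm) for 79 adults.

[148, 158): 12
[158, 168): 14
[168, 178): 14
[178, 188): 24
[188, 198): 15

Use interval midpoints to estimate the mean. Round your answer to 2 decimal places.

Midpoints: 153, 163, 173, 183, 193
Σfm = 12×153 + 14×163 + 14×173 + 24×183 + 15×193 = 13827
n = Σf = 79
Mean = 13827 / 79 = 175.0253

175.03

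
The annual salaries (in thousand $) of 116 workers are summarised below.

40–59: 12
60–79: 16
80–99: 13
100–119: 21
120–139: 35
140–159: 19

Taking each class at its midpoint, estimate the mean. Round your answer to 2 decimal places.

Midpoints: 49.5, 69.5, 89.5, 109.5, 129.5, 149.5
Σfm = 12×49.5 + 16×69.5 + 13×89.5 + 21×109.5 + 35×129.5 + 19×149.5 = 12542
n = Σf = 116
Mean = 12542 / 116 = 108.1207

108.12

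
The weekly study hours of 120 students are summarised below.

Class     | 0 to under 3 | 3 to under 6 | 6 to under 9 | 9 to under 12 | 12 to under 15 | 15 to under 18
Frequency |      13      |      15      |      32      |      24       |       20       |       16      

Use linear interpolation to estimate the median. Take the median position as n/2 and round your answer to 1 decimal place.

Cumulative frequencies: 13, 28, 60, 84, 104, 120
n = 120; position = n/2 = 60.
This falls in the class 6 to under 9: L = 6, F = 28, f = 32, h = 3.
Median ≈ 6 + ((60 − 28) / 32) × 3 = 9.0000

9.0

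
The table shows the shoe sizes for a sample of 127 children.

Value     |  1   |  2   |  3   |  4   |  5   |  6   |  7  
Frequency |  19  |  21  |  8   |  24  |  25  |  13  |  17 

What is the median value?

Cumulative frequencies: 19, 40, 48, 72, 97, 110, 127
n = 127, so the median is the value in position (n+1)/2 = 64.
Position 64 falls at value 4.

4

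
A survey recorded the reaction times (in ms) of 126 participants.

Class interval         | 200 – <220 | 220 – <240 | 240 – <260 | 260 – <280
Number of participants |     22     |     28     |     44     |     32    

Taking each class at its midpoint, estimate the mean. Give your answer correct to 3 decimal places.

Midpoints: 210, 230, 250, 270
Σfm = 22×210 + 28×230 + 44×250 + 32×270 = 30700
n = Σf = 126
Mean = 30700 / 126 = 243.6508

243.651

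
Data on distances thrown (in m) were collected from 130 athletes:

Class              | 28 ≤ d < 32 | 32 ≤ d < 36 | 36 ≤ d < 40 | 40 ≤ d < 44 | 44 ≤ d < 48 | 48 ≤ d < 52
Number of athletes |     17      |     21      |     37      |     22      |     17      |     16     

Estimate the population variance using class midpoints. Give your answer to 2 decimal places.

Midpoints: 30, 34, 38, 42, 46, 50
n = 130, Σfm = 5136, mean = 39.5077
Σfm² = 207784
Σf(m − x̄)² = Σfm² − (Σfm)²/n = 207784 − 5136²/130 = 4872.4923
Population variance = 4872.4923 / 130 = 37.4807

37.48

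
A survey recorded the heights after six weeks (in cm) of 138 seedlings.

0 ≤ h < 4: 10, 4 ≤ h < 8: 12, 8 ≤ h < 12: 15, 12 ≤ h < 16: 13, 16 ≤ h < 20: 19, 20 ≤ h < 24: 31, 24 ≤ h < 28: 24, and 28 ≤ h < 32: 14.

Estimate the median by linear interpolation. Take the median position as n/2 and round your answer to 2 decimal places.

Cumulative frequencies: 10, 22, 37, 50, 69, 100, 124, 138
n = 138; position = n/2 = 69.
This falls in the class 16 ≤ h < 20: L = 16, F = 50, f = 19, h = 4.
Median ≈ 16 + ((69 − 50) / 19) × 4 = 20.0000

20.00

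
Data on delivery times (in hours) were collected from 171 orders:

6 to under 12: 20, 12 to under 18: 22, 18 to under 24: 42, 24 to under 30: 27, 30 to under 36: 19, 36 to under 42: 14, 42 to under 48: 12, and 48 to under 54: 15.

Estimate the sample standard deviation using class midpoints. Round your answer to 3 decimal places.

Midpoints: 9, 15, 21, 27, 33, 39, 45, 51
n = 171, Σfm = 4599, mean = 26.8947
Σfm² = 150075
Σf(m − x̄)² = Σfm² − (Σfm)²/n = 150075 − 4599²/171 = 26386.1053
Sample variance = 26386.1053 / 170 = 155.2124
Standard deviation = √155.2124 = 12.4584

12.458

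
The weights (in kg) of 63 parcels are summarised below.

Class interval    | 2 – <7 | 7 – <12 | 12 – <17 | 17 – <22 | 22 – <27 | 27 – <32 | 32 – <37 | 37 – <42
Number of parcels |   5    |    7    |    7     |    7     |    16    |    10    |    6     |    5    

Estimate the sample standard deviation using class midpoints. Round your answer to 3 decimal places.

9.981

Midpoints: 4.5, 9.5, 14.5, 19.5, 24.5, 29.5, 34.5, 39.5
n = 63, Σfm = 1418.5, mean = 22.5159
Σfm² = 38115.75
Σf(m − x̄)² = Σfm² − (Σfm)²/n = 38115.75 − 1418.5²/63 = 6176.9841
Sample variance = 6176.9841 / 62 = 99.6288
Standard deviation = √99.6288 = 9.9814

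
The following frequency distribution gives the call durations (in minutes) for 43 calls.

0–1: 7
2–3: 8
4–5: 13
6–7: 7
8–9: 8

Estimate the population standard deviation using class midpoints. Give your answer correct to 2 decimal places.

Midpoints: 0.5, 2.5, 4.5, 6.5, 8.5
n = 43, Σfm = 195.5, mean = 4.5465
Σfm² = 1188.75
Σf(m − x̄)² = Σfm² − (Σfm)²/n = 1188.75 − 195.5²/43 = 299.9070
Population variance = 299.9070 / 43 = 6.9746
Standard deviation = √6.9746 = 2.6409

2.64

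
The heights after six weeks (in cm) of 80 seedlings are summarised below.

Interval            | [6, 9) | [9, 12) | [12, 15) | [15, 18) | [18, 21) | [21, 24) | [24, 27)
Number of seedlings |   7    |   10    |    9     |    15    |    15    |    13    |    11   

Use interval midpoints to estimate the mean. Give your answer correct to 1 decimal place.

17.4

Midpoints: 7.5, 10.5, 13.5, 16.5, 19.5, 22.5, 25.5
Σfm = 7×7.5 + 10×10.5 + 9×13.5 + 15×16.5 + 15×19.5 + 13×22.5 + 11×25.5 = 1392
n = Σf = 80
Mean = 1392 / 80 = 17.4000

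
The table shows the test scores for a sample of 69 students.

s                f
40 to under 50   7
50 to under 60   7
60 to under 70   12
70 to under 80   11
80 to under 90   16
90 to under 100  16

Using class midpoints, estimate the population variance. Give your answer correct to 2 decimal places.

265.20

Midpoints: 45, 55, 65, 75, 85, 95
n = 69, Σfm = 5185, mean = 75.1449
Σfm² = 407925
Σf(m − x̄)² = Σfm² − (Σfm)²/n = 407925 − 5185²/69 = 18298.5507
Population variance = 18298.5507 / 69 = 265.1964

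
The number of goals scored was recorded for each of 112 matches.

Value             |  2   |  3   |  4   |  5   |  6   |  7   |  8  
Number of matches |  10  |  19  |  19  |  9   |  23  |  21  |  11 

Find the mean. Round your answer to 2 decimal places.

5.10

Values: 2, 3, 4, 5, 6, 7, 8
Σfx = 10×2 + 19×3 + 19×4 + 9×5 + 23×6 + 21×7 + 11×8 = 571
n = Σf = 112
Mean = 571 / 112 = 5.0982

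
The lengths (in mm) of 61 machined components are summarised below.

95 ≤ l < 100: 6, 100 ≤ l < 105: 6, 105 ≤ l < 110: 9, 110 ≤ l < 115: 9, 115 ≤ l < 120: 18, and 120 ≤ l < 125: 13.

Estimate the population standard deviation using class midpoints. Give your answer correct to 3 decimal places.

8.011

Midpoints: 97.5, 102.5, 107.5, 112.5, 117.5, 122.5
n = 61, Σfm = 6887.5, mean = 112.9098
Σfm² = 781581.25
Σf(m − x̄)² = Σfm² − (Σfm)²/n = 781581.25 − 6887.5²/61 = 3914.7541
Population variance = 3914.7541 / 61 = 64.1763
Standard deviation = √64.1763 = 8.0110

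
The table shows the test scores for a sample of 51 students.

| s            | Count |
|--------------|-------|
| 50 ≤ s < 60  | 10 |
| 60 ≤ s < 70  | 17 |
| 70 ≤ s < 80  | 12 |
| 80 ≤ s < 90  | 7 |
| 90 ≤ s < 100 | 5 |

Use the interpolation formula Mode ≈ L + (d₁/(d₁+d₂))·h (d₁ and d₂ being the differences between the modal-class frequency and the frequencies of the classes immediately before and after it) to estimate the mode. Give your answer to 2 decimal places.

65.83

Modal class: 60 ≤ s < 70 (highest frequency 17).
d₁ = 17 − 10 = 7, d₂ = 17 − 12 = 5
Mode ≈ 60 + (7/(7+5)) × 10 = 60 + 5.8333 = 65.8333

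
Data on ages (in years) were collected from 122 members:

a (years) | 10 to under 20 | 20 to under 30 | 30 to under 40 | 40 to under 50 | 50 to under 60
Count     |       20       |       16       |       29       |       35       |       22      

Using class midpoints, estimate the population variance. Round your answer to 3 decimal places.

175.954

Midpoints: 15, 25, 35, 45, 55
n = 122, Σfm = 4500, mean = 36.8852
Σfm² = 187450
Σf(m − x̄)² = Σfm² − (Σfm)²/n = 187450 − 4500²/122 = 21466.3934
Population variance = 21466.3934 / 122 = 175.9540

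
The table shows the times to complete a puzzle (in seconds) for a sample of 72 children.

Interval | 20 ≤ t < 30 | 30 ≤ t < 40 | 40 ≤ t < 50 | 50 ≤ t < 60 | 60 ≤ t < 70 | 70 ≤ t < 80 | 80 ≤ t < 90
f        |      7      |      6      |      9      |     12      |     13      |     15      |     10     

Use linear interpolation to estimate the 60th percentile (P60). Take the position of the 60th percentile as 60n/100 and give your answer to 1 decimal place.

67.1

Cumulative frequencies: 7, 13, 22, 34, 47, 62, 72
n = 72; position = 60n/100 = 43.2.
This falls in the class 60 ≤ t < 70: L = 60, F = 34, f = 13, h = 10.
60th percentile ≈ 60 + ((43.2 − 34) / 13) × 10 = 67.0769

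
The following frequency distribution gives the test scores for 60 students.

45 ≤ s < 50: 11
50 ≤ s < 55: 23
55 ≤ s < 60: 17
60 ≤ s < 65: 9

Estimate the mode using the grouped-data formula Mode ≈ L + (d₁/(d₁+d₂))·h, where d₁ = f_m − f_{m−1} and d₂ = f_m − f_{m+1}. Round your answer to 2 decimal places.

Modal class: 50 ≤ s < 55 (highest frequency 23).
d₁ = 23 − 11 = 12, d₂ = 23 − 17 = 6
Mode ≈ 50 + (12/(12+6)) × 5 = 50 + 3.3333 = 53.3333

53.33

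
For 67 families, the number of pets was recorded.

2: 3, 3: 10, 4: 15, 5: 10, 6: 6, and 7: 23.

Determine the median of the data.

Cumulative frequencies: 3, 13, 28, 38, 44, 67
n = 67, so the median is the value in position (n+1)/2 = 34.
Position 34 falls at value 5.

5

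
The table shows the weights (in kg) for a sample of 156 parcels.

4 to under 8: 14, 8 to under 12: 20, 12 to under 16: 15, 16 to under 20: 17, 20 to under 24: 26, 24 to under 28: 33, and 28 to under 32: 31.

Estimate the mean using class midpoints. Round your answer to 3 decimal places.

Midpoints: 6, 10, 14, 18, 22, 26, 30
Σfm = 14×6 + 20×10 + 15×14 + 17×18 + 26×22 + 33×26 + 31×30 = 3160
n = Σf = 156
Mean = 3160 / 156 = 20.2564

20.256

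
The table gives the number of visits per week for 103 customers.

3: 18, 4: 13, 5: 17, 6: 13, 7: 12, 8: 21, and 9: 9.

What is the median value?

6

Cumulative frequencies: 18, 31, 48, 61, 73, 94, 103
n = 103, so the median is the value in position (n+1)/2 = 52.
Position 52 falls at value 6.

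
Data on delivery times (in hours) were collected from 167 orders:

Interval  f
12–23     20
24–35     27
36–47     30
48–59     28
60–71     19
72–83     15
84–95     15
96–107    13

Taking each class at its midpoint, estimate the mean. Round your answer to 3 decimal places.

Midpoints: 17.5, 29.5, 41.5, 53.5, 65.5, 77.5, 89.5, 101.5
Σfm = 20×17.5 + 27×29.5 + 30×41.5 + 28×53.5 + 19×65.5 + 15×77.5 + 15×89.5 + 13×101.5 = 8958.5
n = Σf = 167
Mean = 8958.5 / 167 = 53.6437

53.644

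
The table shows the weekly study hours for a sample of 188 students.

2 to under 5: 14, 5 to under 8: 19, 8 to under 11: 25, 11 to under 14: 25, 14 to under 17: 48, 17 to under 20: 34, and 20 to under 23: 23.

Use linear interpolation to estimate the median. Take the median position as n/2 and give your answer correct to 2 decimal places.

Cumulative frequencies: 14, 33, 58, 83, 131, 165, 188
n = 188; position = n/2 = 94.
This falls in the class 14 to under 17: L = 14, F = 83, f = 48, h = 3.
Median ≈ 14 + ((94 − 83) / 48) × 3 = 14.6875

14.69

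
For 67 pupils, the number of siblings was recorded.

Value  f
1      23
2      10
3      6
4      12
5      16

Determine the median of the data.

3

Cumulative frequencies: 23, 33, 39, 51, 67
n = 67, so the median is the value in position (n+1)/2 = 34.
Position 34 falls at value 3.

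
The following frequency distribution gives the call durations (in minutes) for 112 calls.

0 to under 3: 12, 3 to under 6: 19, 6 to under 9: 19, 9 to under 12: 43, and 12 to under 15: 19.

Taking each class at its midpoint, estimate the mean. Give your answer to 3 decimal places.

8.518

Midpoints: 1.5, 4.5, 7.5, 10.5, 13.5
Σfm = 12×1.5 + 19×4.5 + 19×7.5 + 43×10.5 + 19×13.5 = 954
n = Σf = 112
Mean = 954 / 112 = 8.5179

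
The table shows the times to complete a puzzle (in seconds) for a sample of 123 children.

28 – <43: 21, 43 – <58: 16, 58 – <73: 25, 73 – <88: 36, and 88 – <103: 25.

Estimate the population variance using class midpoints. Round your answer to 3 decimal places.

Midpoints: 35.5, 50.5, 65.5, 80.5, 95.5
n = 123, Σfm = 8476.5, mean = 68.9146
Σfm² = 635820.75
Σf(m − x̄)² = Σfm² − (Σfm)²/n = 635820.75 − 8476.5²/123 = 51665.8537
Population variance = 51665.8537 / 123 = 420.0476

420.048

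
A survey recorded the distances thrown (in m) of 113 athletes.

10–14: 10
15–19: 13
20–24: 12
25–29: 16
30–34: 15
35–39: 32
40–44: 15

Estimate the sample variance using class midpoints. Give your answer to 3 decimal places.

90.234

Midpoints: 12, 17, 22, 27, 32, 37, 42
n = 113, Σfm = 3331, mean = 29.4779
Σfm² = 108297
Σf(m − x̄)² = Σfm² − (Σfm)²/n = 108297 − 3331²/113 = 10106.1947
Sample variance = 10106.1947 / 112 = 90.2339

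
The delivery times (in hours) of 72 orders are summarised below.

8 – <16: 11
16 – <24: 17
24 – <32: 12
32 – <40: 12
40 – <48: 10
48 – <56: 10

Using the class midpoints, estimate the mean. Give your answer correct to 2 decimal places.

30.56

Midpoints: 12, 20, 28, 36, 44, 52
Σfm = 11×12 + 17×20 + 12×28 + 12×36 + 10×44 + 10×52 = 2200
n = Σf = 72
Mean = 2200 / 72 = 30.5556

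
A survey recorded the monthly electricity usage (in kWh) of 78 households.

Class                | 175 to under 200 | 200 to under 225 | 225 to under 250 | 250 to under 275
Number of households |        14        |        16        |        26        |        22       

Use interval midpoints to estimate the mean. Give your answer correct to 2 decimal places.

Midpoints: 187.5, 212.5, 237.5, 262.5
Σfm = 14×187.5 + 16×212.5 + 26×237.5 + 22×262.5 = 17975
n = Σf = 78
Mean = 17975 / 78 = 230.4487

230.45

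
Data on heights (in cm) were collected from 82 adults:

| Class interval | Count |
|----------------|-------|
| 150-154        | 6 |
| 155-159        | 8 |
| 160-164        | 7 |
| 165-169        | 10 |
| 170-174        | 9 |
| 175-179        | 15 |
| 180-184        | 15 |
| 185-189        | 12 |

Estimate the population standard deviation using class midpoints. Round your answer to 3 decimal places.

Midpoints: 152, 157, 162, 167, 172, 177, 182, 187
n = 82, Σfm = 14149, mean = 172.5488
Σfm² = 2451093
Σf(m − x̄)² = Σfm² − (Σfm)²/n = 2451093 − 14149²/82 = 9700.3049
Population variance = 9700.3049 / 82 = 118.2964
Standard deviation = √118.2964 = 10.8764

10.876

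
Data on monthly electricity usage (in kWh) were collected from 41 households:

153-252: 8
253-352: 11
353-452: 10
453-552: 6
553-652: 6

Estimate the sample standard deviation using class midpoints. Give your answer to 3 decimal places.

133.252

Midpoints: 202.5, 302.5, 402.5, 502.5, 602.5
n = 41, Σfm = 15602.5, mean = 380.5488
Σfm² = 6647756.25
Σf(m − x̄)² = Σfm² − (Σfm)²/n = 6647756.25 − 15602.5²/41 = 710243.9024
Sample variance = 710243.9024 / 40 = 17756.0976
Standard deviation = √17756.0976 = 133.2520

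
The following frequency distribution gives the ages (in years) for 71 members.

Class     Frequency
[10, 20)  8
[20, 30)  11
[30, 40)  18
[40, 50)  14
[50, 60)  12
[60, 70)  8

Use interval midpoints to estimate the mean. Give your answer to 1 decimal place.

39.9

Midpoints: 15, 25, 35, 45, 55, 65
Σfm = 8×15 + 11×25 + 18×35 + 14×45 + 12×55 + 8×65 = 2835
n = Σf = 71
Mean = 2835 / 71 = 39.9296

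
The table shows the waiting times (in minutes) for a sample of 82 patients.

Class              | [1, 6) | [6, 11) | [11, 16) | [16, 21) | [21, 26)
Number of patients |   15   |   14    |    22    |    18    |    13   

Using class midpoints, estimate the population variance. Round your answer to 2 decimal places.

43.90

Midpoints: 3.5, 8.5, 13.5, 18.5, 23.5
n = 82, Σfm = 1107, mean = 13.5000
Σfm² = 18544.5
Σf(m − x̄)² = Σfm² − (Σfm)²/n = 18544.5 − 1107²/82 = 3600.0000
Population variance = 3600.0000 / 82 = 43.9024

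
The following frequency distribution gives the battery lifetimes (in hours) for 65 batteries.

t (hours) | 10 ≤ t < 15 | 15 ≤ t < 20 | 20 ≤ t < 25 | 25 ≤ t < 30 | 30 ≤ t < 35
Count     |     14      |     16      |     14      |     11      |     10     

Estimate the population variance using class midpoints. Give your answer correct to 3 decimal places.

46.308

Midpoints: 12.5, 17.5, 22.5, 27.5, 32.5
n = 65, Σfm = 1397.5, mean = 21.5000
Σfm² = 33056.25
Σf(m − x̄)² = Σfm² − (Σfm)²/n = 33056.25 − 1397.5²/65 = 3010.0000
Population variance = 3010.0000 / 65 = 46.3077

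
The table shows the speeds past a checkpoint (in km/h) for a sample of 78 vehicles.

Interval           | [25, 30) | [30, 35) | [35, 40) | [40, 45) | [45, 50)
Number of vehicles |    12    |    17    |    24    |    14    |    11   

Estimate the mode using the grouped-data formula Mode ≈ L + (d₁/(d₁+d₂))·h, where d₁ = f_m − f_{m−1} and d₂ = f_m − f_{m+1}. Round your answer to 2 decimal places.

37.06

Modal class: [35, 40) (highest frequency 24).
d₁ = 24 − 17 = 7, d₂ = 24 − 14 = 10
Mode ≈ 35 + (7/(7+10)) × 5 = 35 + 2.0588 = 37.0588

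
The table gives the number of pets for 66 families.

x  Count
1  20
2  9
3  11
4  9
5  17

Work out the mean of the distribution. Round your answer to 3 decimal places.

Values: 1, 2, 3, 4, 5
Σfx = 20×1 + 9×2 + 11×3 + 9×4 + 17×5 = 192
n = Σf = 66
Mean = 192 / 66 = 2.9091

2.909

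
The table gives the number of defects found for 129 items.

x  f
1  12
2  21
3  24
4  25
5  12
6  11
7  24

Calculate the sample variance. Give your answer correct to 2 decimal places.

Values: 1, 2, 3, 4, 5, 6, 7
n = 129, Σfx = 520, mean = 4.0310
Σfx² = 2584
Σf(x − x̄)² = Σfx² − (Σfx)²/n = 2584 − 520²/129 = 487.8760
Sample variance = 487.8760 / 128 = 3.8115

3.81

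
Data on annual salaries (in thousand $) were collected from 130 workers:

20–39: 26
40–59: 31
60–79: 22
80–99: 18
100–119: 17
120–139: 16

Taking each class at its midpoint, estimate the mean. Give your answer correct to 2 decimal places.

Midpoints: 29.5, 49.5, 69.5, 89.5, 109.5, 129.5
Σfm = 26×29.5 + 31×49.5 + 22×69.5 + 18×89.5 + 17×109.5 + 16×129.5 = 9375
n = Σf = 130
Mean = 9375 / 130 = 72.1154

72.12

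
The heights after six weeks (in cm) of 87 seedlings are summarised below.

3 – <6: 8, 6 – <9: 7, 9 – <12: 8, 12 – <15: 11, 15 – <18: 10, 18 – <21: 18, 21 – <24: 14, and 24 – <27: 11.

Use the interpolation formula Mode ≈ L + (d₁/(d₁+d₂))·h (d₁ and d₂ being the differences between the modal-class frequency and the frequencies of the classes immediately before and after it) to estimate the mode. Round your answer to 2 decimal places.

20.00

Modal class: 18 – <21 (highest frequency 18).
d₁ = 18 − 10 = 8, d₂ = 18 − 14 = 4
Mode ≈ 18 + (8/(8+4)) × 3 = 18 + 2.0000 = 20.0000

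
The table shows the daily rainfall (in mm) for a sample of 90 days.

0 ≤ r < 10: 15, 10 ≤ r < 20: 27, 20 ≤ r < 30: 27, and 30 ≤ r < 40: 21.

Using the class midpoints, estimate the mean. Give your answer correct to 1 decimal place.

Midpoints: 5, 15, 25, 35
Σfm = 15×5 + 27×15 + 27×25 + 21×35 = 1890
n = Σf = 90
Mean = 1890 / 90 = 21.0000

21.0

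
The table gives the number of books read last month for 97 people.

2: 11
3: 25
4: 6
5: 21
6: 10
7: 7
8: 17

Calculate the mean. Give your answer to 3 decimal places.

Values: 2, 3, 4, 5, 6, 7, 8
Σfx = 11×2 + 25×3 + 6×4 + 21×5 + 10×6 + 7×7 + 17×8 = 471
n = Σf = 97
Mean = 471 / 97 = 4.8557

4.856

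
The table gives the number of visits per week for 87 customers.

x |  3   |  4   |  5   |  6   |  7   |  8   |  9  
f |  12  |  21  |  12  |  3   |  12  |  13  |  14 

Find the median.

Cumulative frequencies: 12, 33, 45, 48, 60, 73, 87
n = 87, so the median is the value in position (n+1)/2 = 44.
Position 44 falls at value 5.

5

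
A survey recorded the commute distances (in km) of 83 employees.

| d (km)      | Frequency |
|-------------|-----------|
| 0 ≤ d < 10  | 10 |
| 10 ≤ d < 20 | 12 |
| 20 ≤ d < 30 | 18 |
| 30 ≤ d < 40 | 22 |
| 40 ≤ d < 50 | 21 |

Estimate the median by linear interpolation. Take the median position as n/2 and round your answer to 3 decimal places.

Cumulative frequencies: 10, 22, 40, 62, 83
n = 83; position = n/2 = 41.5.
This falls in the class 30 ≤ d < 40: L = 30, F = 40, f = 22, h = 10.
Median ≈ 30 + ((41.5 − 40) / 22) × 10 = 30.6818

30.682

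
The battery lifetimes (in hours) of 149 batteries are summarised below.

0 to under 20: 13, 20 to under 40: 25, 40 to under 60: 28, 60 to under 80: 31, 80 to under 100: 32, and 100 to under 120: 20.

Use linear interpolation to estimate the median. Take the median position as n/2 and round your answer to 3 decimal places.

Cumulative frequencies: 13, 38, 66, 97, 129, 149
n = 149; position = n/2 = 74.5.
This falls in the class 60 to under 80: L = 60, F = 66, f = 31, h = 20.
Median ≈ 60 + ((74.5 − 66) / 31) × 20 = 65.4839

65.484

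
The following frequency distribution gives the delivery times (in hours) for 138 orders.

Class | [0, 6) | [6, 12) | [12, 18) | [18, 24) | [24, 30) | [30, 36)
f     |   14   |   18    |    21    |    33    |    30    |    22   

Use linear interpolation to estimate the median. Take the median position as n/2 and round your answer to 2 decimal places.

Cumulative frequencies: 14, 32, 53, 86, 116, 138
n = 138; position = n/2 = 69.
This falls in the class [18, 24): L = 18, F = 53, f = 33, h = 6.
Median ≈ 18 + ((69 − 53) / 33) × 6 = 20.9091

20.91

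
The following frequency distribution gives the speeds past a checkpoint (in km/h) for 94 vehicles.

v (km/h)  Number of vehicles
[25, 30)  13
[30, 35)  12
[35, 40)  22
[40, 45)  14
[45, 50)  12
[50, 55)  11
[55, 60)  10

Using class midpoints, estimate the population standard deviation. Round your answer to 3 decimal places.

9.344

Midpoints: 27.5, 32.5, 37.5, 42.5, 47.5, 52.5, 57.5
n = 94, Σfm = 3890, mean = 41.3830
Σfm² = 169187.5
Σf(m − x̄)² = Σfm² − (Σfm)²/n = 169187.5 − 3890²/94 = 8207.7128
Population variance = 8207.7128 / 94 = 87.3161
Standard deviation = √87.3161 = 9.3443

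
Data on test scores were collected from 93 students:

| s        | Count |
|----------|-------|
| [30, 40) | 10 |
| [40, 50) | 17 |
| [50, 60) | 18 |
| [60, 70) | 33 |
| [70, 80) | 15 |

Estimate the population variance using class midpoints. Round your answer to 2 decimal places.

Midpoints: 35, 45, 55, 65, 75
n = 93, Σfm = 5375, mean = 57.7957
Σfm² = 324925
Σf(m − x̄)² = Σfm² − (Σfm)²/n = 324925 − 5375²/93 = 14273.1183
Population variance = 14273.1183 / 93 = 153.4744

153.47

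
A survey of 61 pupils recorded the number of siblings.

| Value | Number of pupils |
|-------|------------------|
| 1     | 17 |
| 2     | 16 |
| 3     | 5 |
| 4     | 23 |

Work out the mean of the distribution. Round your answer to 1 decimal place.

Values: 1, 2, 3, 4
Σfx = 17×1 + 16×2 + 5×3 + 23×4 = 156
n = Σf = 61
Mean = 156 / 61 = 2.5574

2.6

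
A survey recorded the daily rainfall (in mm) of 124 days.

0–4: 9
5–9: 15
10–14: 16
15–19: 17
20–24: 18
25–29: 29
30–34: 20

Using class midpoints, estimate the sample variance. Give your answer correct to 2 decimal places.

89.23

Midpoints: 2, 7, 12, 17, 22, 27, 32
n = 124, Σfm = 2423, mean = 19.5403
Σfm² = 58321
Σf(m − x̄)² = Σfm² − (Σfm)²/n = 58321 − 2423²/124 = 10974.7984
Sample variance = 10974.7984 / 123 = 89.2260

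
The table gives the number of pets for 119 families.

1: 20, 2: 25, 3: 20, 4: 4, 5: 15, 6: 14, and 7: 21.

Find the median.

3

Cumulative frequencies: 20, 45, 65, 69, 84, 98, 119
n = 119, so the median is the value in position (n+1)/2 = 60.
Position 60 falls at value 3.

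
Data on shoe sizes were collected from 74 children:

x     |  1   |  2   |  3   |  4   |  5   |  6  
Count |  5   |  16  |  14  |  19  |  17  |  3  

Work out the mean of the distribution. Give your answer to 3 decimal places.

3.486

Values: 1, 2, 3, 4, 5, 6
Σfx = 5×1 + 16×2 + 14×3 + 19×4 + 17×5 + 3×6 = 258
n = Σf = 74
Mean = 258 / 74 = 3.4865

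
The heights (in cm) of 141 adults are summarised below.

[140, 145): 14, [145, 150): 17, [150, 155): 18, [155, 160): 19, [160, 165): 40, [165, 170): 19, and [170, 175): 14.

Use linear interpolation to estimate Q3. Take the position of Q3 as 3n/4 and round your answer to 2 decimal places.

Cumulative frequencies: 14, 31, 49, 68, 108, 127, 141
n = 141; position = 3n/4 = 105.75.
This falls in the class [160, 165): L = 160, F = 68, f = 40, h = 5.
Upper quartile ≈ 160 + ((105.75 − 68) / 40) × 5 = 164.7188

164.72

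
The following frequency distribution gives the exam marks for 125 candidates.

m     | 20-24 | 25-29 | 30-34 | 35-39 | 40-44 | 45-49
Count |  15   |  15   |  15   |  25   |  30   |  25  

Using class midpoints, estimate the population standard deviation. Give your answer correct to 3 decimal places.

Midpoints: 22, 27, 32, 37, 42, 47
n = 125, Σfm = 4575, mean = 36.6000
Σfm² = 175925
Σf(m − x̄)² = Σfm² − (Σfm)²/n = 175925 − 4575²/125 = 8480.0000
Population variance = 8480.0000 / 125 = 67.8400
Standard deviation = √67.8400 = 8.2365

8.237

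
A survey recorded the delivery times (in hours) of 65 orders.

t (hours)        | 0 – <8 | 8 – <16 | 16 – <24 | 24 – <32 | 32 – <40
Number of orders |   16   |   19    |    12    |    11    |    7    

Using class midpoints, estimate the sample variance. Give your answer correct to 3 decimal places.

Midpoints: 4, 12, 20, 28, 36
n = 65, Σfm = 1092, mean = 16.8000
Σfm² = 25488
Σf(m − x̄)² = Σfm² − (Σfm)²/n = 25488 − 1092²/65 = 7142.4000
Sample variance = 7142.4000 / 64 = 111.6000

111.600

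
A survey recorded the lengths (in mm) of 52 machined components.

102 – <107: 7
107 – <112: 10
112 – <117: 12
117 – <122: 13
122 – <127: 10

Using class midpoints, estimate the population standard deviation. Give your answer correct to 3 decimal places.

6.558

Midpoints: 104.5, 109.5, 114.5, 119.5, 124.5
n = 52, Σfm = 5999, mean = 115.3654
Σfm² = 694313
Σf(m − x̄)² = Σfm² − (Σfm)²/n = 694313 − 5999²/52 = 2236.0577
Population variance = 2236.0577 / 52 = 43.0011
Standard deviation = √43.0011 = 6.5575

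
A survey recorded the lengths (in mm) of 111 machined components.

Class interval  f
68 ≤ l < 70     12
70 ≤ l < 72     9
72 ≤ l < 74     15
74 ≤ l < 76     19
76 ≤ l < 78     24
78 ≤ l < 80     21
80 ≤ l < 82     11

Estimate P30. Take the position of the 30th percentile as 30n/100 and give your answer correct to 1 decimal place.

Cumulative frequencies: 12, 21, 36, 55, 79, 100, 111
n = 111; position = 30n/100 = 33.3.
This falls in the class 72 ≤ l < 74: L = 72, F = 21, f = 15, h = 2.
30th percentile ≈ 72 + ((33.3 − 21) / 15) × 2 = 73.6400

73.6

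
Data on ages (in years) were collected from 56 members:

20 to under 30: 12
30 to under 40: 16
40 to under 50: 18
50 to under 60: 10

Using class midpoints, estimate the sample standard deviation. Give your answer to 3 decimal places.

10.263

Midpoints: 25, 35, 45, 55
n = 56, Σfm = 2220, mean = 39.6429
Σfm² = 93800
Σf(m − x̄)² = Σfm² − (Σfm)²/n = 93800 − 2220²/56 = 5792.8571
Sample variance = 5792.8571 / 55 = 105.3247
Standard deviation = √105.3247 = 10.2628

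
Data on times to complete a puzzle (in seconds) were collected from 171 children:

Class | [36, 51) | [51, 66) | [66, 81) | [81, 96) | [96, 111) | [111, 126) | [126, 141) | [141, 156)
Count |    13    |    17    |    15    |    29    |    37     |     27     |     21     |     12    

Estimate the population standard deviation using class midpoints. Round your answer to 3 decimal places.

29.245

Midpoints: 43.5, 58.5, 73.5, 88.5, 103.5, 118.5, 133.5, 148.5
n = 171, Σfm = 16843.5, mean = 98.5000
Σfm² = 1805334.75
Σf(m − x̄)² = Σfm² − (Σfm)²/n = 1805334.75 − 16843.5²/171 = 146250.0000
Population variance = 146250.0000 / 171 = 855.2632
Standard deviation = √855.2632 = 29.2449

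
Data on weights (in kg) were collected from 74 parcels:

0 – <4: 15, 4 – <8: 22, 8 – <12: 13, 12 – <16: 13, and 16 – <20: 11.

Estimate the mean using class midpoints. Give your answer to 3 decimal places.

9.081

Midpoints: 2, 6, 10, 14, 18
Σfm = 15×2 + 22×6 + 13×10 + 13×14 + 11×18 = 672
n = Σf = 74
Mean = 672 / 74 = 9.0811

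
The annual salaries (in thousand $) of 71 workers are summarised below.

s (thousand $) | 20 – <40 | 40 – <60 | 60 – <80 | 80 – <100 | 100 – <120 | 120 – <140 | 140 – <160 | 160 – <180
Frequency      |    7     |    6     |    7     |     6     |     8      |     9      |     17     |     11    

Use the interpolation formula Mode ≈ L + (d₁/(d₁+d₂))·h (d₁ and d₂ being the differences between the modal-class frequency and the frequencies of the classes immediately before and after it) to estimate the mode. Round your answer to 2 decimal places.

151.43

Modal class: 140 – <160 (highest frequency 17).
d₁ = 17 − 9 = 8, d₂ = 17 − 11 = 6
Mode ≈ 140 + (8/(8+6)) × 20 = 140 + 11.4286 = 151.4286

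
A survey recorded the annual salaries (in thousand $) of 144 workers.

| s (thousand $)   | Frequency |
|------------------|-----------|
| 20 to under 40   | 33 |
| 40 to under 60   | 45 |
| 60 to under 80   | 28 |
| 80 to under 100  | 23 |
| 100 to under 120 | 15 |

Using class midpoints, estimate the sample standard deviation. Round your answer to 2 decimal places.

Midpoints: 30, 50, 70, 90, 110
n = 144, Σfm = 8920, mean = 61.9444
Σfm² = 647200
Σf(m − x̄)² = Σfm² − (Σfm)²/n = 647200 − 8920²/144 = 94655.5556
Sample variance = 94655.5556 / 143 = 661.9270
Standard deviation = √661.9270 = 25.7279

25.73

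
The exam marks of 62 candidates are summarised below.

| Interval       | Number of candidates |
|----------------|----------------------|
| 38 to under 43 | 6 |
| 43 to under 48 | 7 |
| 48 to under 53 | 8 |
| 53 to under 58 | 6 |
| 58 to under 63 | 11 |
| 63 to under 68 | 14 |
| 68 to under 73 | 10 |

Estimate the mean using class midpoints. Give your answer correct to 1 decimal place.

57.8

Midpoints: 40.5, 45.5, 50.5, 55.5, 60.5, 65.5, 70.5
Σfm = 6×40.5 + 7×45.5 + 8×50.5 + 6×55.5 + 11×60.5 + 14×65.5 + 10×70.5 = 3586
n = Σf = 62
Mean = 3586 / 62 = 57.8387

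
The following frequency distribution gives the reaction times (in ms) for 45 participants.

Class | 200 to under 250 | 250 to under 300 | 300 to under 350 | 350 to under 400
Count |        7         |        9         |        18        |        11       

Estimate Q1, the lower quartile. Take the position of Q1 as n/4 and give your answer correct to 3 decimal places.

273.611

Cumulative frequencies: 7, 16, 34, 45
n = 45; position = n/4 = 11.25.
This falls in the class 250 to under 300: L = 250, F = 7, f = 9, h = 50.
Lower quartile ≈ 250 + ((11.25 − 7) / 9) × 50 = 273.6111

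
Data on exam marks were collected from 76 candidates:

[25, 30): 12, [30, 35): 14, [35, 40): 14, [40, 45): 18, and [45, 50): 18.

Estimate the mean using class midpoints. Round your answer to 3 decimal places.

Midpoints: 27.5, 32.5, 37.5, 42.5, 47.5
Σfm = 12×27.5 + 14×32.5 + 14×37.5 + 18×42.5 + 18×47.5 = 2930
n = Σf = 76
Mean = 2930 / 76 = 38.5526

38.553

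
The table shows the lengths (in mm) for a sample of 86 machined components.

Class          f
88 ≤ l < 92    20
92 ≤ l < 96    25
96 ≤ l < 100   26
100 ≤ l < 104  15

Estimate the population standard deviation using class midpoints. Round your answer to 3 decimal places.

4.113

Midpoints: 90, 94, 98, 102
n = 86, Σfm = 8228, mean = 95.6744
Σfm² = 788664
Σf(m − x̄)² = Σfm² − (Σfm)²/n = 788664 − 8228²/86 = 1454.8837
Population variance = 1454.8837 / 86 = 16.9173
Standard deviation = √16.9173 = 4.1131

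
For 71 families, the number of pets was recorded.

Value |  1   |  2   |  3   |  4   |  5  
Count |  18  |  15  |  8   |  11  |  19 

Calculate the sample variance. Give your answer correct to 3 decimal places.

Values: 1, 2, 3, 4, 5
n = 71, Σfx = 211, mean = 2.9718
Σfx² = 801
Σf(x − x̄)² = Σfx² − (Σfx)²/n = 801 − 211²/71 = 173.9437
Sample variance = 173.9437 / 70 = 2.4849

2.485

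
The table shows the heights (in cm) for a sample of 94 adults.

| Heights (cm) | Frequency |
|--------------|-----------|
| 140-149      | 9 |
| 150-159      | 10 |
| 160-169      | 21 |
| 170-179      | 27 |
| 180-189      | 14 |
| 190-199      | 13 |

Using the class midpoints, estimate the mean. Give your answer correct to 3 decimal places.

Midpoints: 144.5, 154.5, 164.5, 174.5, 184.5, 194.5
Σfm = 9×144.5 + 10×154.5 + 21×164.5 + 27×174.5 + 14×184.5 + 13×194.5 = 16123
n = Σf = 94
Mean = 16123 / 94 = 171.5213

171.521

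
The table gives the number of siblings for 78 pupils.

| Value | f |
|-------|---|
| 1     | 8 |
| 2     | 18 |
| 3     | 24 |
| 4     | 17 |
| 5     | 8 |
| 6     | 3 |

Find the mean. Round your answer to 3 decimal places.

Values: 1, 2, 3, 4, 5, 6
Σfx = 8×1 + 18×2 + 24×3 + 17×4 + 8×5 + 3×6 = 242
n = Σf = 78
Mean = 242 / 78 = 3.1026

3.103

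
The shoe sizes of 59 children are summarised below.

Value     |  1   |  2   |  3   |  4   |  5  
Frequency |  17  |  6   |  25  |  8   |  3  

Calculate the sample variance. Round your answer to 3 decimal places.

1.423

Values: 1, 2, 3, 4, 5
n = 59, Σfx = 151, mean = 2.5593
Σfx² = 469
Σf(x − x̄)² = Σfx² − (Σfx)²/n = 469 − 151²/59 = 82.5424
Sample variance = 82.5424 / 58 = 1.4231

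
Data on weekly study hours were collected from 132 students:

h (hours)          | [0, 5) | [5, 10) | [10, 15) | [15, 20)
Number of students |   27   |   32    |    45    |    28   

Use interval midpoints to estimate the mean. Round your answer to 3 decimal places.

Midpoints: 2.5, 7.5, 12.5, 17.5
Σfm = 27×2.5 + 32×7.5 + 45×12.5 + 28×17.5 = 1360
n = Σf = 132
Mean = 1360 / 132 = 10.3030

10.303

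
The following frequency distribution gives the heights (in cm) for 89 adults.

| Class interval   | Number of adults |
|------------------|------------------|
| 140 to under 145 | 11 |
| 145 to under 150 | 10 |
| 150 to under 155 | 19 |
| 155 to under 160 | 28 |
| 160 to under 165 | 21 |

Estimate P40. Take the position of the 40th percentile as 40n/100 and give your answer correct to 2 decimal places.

Cumulative frequencies: 11, 21, 40, 68, 89
n = 89; position = 40n/100 = 35.6.
This falls in the class 150 to under 155: L = 150, F = 21, f = 19, h = 5.
40th percentile ≈ 150 + ((35.6 − 21) / 19) × 5 = 153.8421

153.84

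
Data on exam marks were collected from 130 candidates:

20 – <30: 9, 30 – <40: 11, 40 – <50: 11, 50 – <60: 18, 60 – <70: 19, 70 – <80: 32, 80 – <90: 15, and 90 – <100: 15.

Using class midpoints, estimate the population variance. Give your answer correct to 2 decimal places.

409.21

Midpoints: 25, 35, 45, 55, 65, 75, 85, 95
n = 130, Σfm = 8430, mean = 64.8462
Σfm² = 599850
Σf(m − x̄)² = Σfm² − (Σfm)²/n = 599850 − 8430²/130 = 53196.9231
Population variance = 53196.9231 / 130 = 409.2071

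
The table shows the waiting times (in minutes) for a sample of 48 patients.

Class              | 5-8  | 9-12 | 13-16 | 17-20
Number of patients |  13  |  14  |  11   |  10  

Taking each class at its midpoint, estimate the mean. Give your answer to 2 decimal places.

Midpoints: 6.5, 10.5, 14.5, 18.5
Σfm = 13×6.5 + 14×10.5 + 11×14.5 + 10×18.5 = 576
n = Σf = 48
Mean = 576 / 48 = 12.0000

12.00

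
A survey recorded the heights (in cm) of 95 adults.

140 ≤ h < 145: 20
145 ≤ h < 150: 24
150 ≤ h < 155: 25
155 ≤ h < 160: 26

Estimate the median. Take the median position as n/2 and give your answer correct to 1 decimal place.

Cumulative frequencies: 20, 44, 69, 95
n = 95; position = n/2 = 47.5.
This falls in the class 150 ≤ h < 155: L = 150, F = 44, f = 25, h = 5.
Median ≈ 150 + ((47.5 − 44) / 25) × 5 = 150.7000

150.7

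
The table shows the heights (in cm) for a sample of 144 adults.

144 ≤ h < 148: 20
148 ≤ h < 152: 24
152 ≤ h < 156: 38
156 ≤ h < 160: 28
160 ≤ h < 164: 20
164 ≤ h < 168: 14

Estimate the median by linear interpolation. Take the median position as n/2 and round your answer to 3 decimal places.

Cumulative frequencies: 20, 44, 82, 110, 130, 144
n = 144; position = n/2 = 72.
This falls in the class 152 ≤ h < 156: L = 152, F = 44, f = 38, h = 4.
Median ≈ 152 + ((72 − 44) / 38) × 4 = 154.9474

154.947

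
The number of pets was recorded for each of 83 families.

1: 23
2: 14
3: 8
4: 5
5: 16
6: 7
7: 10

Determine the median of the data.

3

Cumulative frequencies: 23, 37, 45, 50, 66, 73, 83
n = 83, so the median is the value in position (n+1)/2 = 42.
Position 42 falls at value 3.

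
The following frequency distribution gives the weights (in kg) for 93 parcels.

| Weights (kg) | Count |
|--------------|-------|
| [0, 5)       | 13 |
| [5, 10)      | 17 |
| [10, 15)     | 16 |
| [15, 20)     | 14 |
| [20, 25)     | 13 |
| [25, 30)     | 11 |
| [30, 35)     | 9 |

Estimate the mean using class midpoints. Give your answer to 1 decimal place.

Midpoints: 2.5, 7.5, 12.5, 17.5, 22.5, 27.5, 32.5
Σfm = 13×2.5 + 17×7.5 + 16×12.5 + 14×17.5 + 13×22.5 + 11×27.5 + 9×32.5 = 1492.5
n = Σf = 93
Mean = 1492.5 / 93 = 16.0484

16.0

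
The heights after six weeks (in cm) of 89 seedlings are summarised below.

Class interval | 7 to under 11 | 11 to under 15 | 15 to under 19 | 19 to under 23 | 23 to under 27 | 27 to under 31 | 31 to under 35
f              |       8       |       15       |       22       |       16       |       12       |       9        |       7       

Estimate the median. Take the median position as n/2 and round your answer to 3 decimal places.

18.909

Cumulative frequencies: 8, 23, 45, 61, 73, 82, 89
n = 89; position = n/2 = 44.5.
This falls in the class 15 to under 19: L = 15, F = 23, f = 22, h = 4.
Median ≈ 15 + ((44.5 − 23) / 22) × 4 = 18.9091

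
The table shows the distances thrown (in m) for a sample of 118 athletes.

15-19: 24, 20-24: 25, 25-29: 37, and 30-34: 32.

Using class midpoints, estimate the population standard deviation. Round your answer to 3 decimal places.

Midpoints: 17, 22, 27, 32
n = 118, Σfm = 2981, mean = 25.2627
Σfm² = 78777
Σf(m − x̄)² = Σfm² − (Σfm)²/n = 78777 − 2981²/118 = 3468.8559
Population variance = 3468.8559 / 118 = 29.3971
Standard deviation = √29.3971 = 5.4219

5.422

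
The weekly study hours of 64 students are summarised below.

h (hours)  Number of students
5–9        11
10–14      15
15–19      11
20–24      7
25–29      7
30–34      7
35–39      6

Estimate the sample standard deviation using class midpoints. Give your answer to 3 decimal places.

Midpoints: 7, 12, 17, 22, 27, 32, 37
n = 64, Σfm = 1233, mean = 19.2656
Σfm² = 29751
Σf(m − x̄)² = Σfm² − (Σfm)²/n = 29751 − 1233²/64 = 5996.4844
Sample variance = 5996.4844 / 63 = 95.1823
Standard deviation = √95.1823 = 9.7561

9.756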